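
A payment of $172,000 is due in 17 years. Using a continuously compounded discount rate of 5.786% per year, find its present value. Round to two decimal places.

P = A·e^(−rt) = 172,000·e^(−0.98362).
e^(−0.98362) ≈ 0.373954928822, so P ≈ 64,320.2478.

$64,320.25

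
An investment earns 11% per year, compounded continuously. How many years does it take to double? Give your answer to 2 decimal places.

6.30 years

e^(0.11t) = 2, so 0.11t = ln 2 ≈ 0.69315.
t ≈ 0.69315/0.11 ≈ 6.3013.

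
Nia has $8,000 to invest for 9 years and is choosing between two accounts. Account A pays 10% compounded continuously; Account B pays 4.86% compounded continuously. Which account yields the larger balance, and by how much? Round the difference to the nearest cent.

A: e^(0.1·9) = e^0.9 ≈ 2.4596031112, so 8,000 × 2.4596031112 ≈ 19,676.8249.
B: e^(0.0486·9) = e^0.4374 ≈ 1.5486754233, so 8,000 × 1.5486754233 ≈ 12,389.4034.
Difference ≈ 7,287.4215 in favor of A.

Account A, by $7,287.42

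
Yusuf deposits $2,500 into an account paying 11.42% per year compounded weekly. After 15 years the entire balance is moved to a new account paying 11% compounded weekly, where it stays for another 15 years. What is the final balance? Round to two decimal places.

$71,928.30

Phase 1: 2,500·(1 + 0.1142/52)^780 ≈ 13,837.9176.
Phase 2: 13,837.9176·(1 + 0.11/52)^780 ≈ 71,928.2965.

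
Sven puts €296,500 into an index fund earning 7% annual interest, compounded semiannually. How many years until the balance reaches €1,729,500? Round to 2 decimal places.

25.63 years

We need (1 + 0.035)^(2t) = 5.8331, so 2t = ln 5.8331 / ln 1.035 ≈ 51.2636.
t ≈ 51.2636/2 = 25.6318 years.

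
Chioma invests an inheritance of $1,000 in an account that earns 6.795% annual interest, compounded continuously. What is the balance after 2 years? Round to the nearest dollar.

$1,146

A = P·e^(rt) = 1,000·e^(0.06795·2) = 1,000·e^0.1359.
e^0.1359 ≈ 1.145567331, so A ≈ 1,145.5673.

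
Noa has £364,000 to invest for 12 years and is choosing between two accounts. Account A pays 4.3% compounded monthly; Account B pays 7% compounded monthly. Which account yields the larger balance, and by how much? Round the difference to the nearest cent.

Account B, by £231,850.60

A: (1 + 0.043/12)^144 ≈ 1.67376855293, so 364,000 × 1.67376855293 ≈ 609,251.7533.
B: (1 + 0.07/12)^144 ≈ 2.31072074407, so 364,000 × 2.31072074407 ≈ 841,102.3508.
Difference ≈ 231,850.5976 in favor of B.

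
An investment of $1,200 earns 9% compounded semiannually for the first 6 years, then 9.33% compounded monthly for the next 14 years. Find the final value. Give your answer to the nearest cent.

$7,475.81

Phase 1: 1,200·(1 + 0.045)^12 ≈ 2,035.0577.
Phase 2: 2,035.0577·(1 + 0.007775)^168 ≈ 7,475.8102.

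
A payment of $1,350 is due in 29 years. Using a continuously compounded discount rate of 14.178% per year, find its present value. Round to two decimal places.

P = A·e^(−rt) = 1,350·e^(−4.11162).
e^(−4.11162) ≈ 0.01638121545, so P ≈ 22.1146.

$22.11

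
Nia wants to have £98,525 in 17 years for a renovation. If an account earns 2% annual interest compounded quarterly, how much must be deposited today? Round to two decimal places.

£70,186.61

Periodic rate = 2%/4 = 0.005; 68 periods.
P = 98,525/(1 + 0.005)^68 ≈ 98,525/1.403757855 ≈ 70,186.6064.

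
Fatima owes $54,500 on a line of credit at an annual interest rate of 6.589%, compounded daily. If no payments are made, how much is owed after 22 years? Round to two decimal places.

$232,211.80

Periodic rate = 6.589%/365 = 0.000180521; periods = 365·22 = 8030.
A = 54,500·(1 + 0.06589/365)^8030 ≈ 54,500·4.26076693708 ≈ 232,211.7981.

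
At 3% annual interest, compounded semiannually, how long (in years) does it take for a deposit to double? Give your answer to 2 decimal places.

(1 + 0.015)^(2t) = 2.
2t = ln 2 / ln(1 + 0.015) ≈ 0.69315/0.0148886 ≈ 46.5555.
t ≈ 23.2778.

23.28 years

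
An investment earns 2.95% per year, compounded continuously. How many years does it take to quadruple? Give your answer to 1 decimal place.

47.0 years

e^(0.0295t) = 4, so 0.0295t = ln 4 ≈ 1.3863.
t ≈ 1.3863/0.0295 ≈ 46.9930.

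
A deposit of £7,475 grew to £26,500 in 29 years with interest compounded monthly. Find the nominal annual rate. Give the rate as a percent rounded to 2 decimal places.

The 348-period growth factor is 26,500/7,475 = 3.54515.
r/12 = 3.54515^(1/348) − 1 ≈ 0.00364335, so r ≈ 12·0.00364335 = 4.37202%.

4.37%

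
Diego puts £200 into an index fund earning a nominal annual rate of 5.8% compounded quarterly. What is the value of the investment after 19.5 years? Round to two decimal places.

£614.74

Periodic rate = 5.8%/4 = 0.0145; periods = 4·19.5 = 78.
A = 200·(1 + 0.0145)^78 ≈ 200·3.07368959 ≈ 614.7379.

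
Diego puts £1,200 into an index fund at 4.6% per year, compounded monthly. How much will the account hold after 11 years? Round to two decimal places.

Growth factor = (1 + 0.046/12)^132 ≈ 1.657039602.
A ≈ 1,200 × 1.657039602 ≈ 1,988.4475.

£1,988.45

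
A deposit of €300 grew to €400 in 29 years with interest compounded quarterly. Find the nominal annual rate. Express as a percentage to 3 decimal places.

The 116-period growth factor is 400/300 = 1.33333.
r/4 = 1.33333^(1/116) − 1 ≈ 0.0024831, so r ≈ 4·0.0024831 = 0.99324%.

0.993%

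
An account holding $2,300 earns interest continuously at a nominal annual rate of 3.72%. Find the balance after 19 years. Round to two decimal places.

$4,663.23

A = P·e^(rt) = 2,300·e^(0.0372·19) = 2,300·e^0.7068.
e^0.7068 ≈ 2.02749289, so A ≈ 4,663.2336.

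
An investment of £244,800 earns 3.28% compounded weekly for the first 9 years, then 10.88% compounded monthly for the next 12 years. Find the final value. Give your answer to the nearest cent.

After 9 years at 3.28%: 244,800 × 1.343269997067 ≈ 328,832.4953.
Then 12 years at 10.88%: 328,832.4953 × 3.668257720748 ≈ 1,206,242.3397.

£1,206,242.34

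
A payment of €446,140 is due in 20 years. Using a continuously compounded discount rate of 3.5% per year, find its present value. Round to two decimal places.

€221,546.57

P = A·e^(−rt) = 446,140·e^(−0.7).
e^(−0.7) ≈ 0.496585303791, so P ≈ 221,546.5674.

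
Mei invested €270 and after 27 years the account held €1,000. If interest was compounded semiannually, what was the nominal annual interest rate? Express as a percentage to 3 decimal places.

4.909%

The 54-period growth factor is 1,000/270 = 3.7037.
r/2 = 3.7037^(1/54) − 1 ≈ 0.0245433, so r ≈ 2·0.0245433 = 4.90865%.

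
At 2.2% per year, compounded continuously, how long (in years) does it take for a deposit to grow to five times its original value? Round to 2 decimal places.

e^(0.022t) = 5, so 0.022t = ln 5 ≈ 1.6094.
t ≈ 1.6094/0.022 ≈ 73.1563.

73.16 years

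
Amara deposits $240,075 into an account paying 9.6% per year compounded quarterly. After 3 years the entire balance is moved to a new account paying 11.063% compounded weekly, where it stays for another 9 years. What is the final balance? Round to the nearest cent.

$862,782.00

Phase 1: 240,075·(1 + 0.024)^12 ≈ 319,114.4111.
Phase 2: 319,114.4111·(1 + 0.0021275)^468 ≈ 862,781.9981.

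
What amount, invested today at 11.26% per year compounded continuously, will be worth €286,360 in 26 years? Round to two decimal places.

P = A·e^(−rt) = 286,360·e^(−2.9276).
e^(−2.9276) ≈ 0.0535253449433, so P ≈ 15,327.5178.

€15,327.52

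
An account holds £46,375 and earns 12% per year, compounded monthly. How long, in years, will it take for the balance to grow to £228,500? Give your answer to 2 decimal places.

We need (1 + 0.01)^(12t) = 4.9272, so 12t = ln 4.9272 / ln 1.01 ≈ 160.2736.
t ≈ 160.2736/12 = 13.3561 years.

13.36 years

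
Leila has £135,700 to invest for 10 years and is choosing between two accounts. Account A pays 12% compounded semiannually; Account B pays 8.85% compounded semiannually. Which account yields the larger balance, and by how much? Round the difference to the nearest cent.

A: (1 + 0.06)^20 ≈ 3.20713547221, so 135,700 × 3.20713547221 ≈ 435,208.2836.
B: (1 + 0.04425)^20 ≈ 2.37733113803, so 135,700 × 2.37733113803 ≈ 322,603.8354.
Difference ≈ 112,604.4481 in favor of A.

Account A, by £112,604.45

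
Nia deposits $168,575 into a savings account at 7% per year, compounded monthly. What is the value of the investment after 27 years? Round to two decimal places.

$1,109,749.51

Periodic rate = 7%/12 = 0.00583333; periods = 12·27 = 324.
A = 168,575·(1 + 0.07/12)^324 ≈ 168,575·6.583120309774 ≈ 1,109,749.5062.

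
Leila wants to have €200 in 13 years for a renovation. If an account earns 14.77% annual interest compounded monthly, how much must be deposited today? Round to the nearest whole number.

€30

Growth factor = (1 + 0.1477/12)^156 ≈ 6.74215401.
P = 200/6.74215401 ≈ 29.6641.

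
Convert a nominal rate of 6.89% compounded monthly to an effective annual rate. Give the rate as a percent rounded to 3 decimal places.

7.112%

EAR = (1 + 6.89%/12)^12 − 1 = (1 + 0.00574167)^12 − 1.
(1 + 0.00574167)^12 ≈ 1.071118, so EAR ≈ 7.11180%.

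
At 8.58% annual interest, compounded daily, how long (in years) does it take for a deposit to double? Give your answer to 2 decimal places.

8.08 years

(1 + 0.000235068)^(365t) = 2.
365t = ln 2 / ln(1 + 0.000235068) ≈ 0.69315/0.000235041 ≈ 2949.0496.
t ≈ 8.0796.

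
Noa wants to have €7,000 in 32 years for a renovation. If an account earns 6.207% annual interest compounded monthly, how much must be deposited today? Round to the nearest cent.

Growth factor = (1 + 0.0051725)^384 ≈ 7.25086471.
P = 7,000/7.25086471 ≈ 965.4021.

€965.40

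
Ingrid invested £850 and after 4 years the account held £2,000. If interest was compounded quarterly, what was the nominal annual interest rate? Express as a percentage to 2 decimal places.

The 16-period growth factor is 2,000/850 = 2.35294.
r/4 = 2.35294^(1/16) − 1 ≈ 0.054935, so r ≈ 4·0.054935 = 21.97399%.

21.97%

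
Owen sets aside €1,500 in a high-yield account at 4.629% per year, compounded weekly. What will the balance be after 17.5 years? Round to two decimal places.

€3,370.90

Periodic rate = 4.629%/52 = 0.000890192; periods = 52·17.5 = 910.
A = 1,500·(1 + 0.04629/52)^910 ≈ 1,500·2.247266643 ≈ 3,370.9000.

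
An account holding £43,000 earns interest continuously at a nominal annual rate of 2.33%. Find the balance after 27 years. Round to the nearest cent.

A = P·e^(rt) = 43,000·e^(0.0233·27) = 43,000·e^0.6291.
e^0.6291 ≈ 1.8759214899, so A ≈ 80,664.6241.

£80,664.62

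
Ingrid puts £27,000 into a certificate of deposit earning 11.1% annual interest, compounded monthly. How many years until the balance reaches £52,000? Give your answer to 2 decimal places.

We need (1 + 0.00925)^(12t) = 1.9259, so 12t = ln 1.9259 / ln 1.00925 ≈ 71.1820.
t ≈ 71.1820/12 = 5.9318 years.

5.93 years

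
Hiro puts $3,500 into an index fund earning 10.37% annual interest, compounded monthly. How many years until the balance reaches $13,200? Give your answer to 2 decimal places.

(1 + 0.00864167)^(12t) = 13,200/3,500 = 3.7714.
12t·ln(1 + 0.00864167) = ln(3.7714); 12t = 1.3275/0.00860454 ≈ 154.2736.
t ≈ 12.8561 years.

12.86 years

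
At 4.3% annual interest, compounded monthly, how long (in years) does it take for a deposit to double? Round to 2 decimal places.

(1 + 0.00358333)^(12t) = 2.
12t = ln 2 / ln(1 + 0.00358333) ≈ 0.69315/0.00357693 ≈ 193.7828.
t ≈ 16.1486.

16.15 years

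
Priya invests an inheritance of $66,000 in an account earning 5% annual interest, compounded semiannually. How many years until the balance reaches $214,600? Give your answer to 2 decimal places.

23.88 years

We need (1 + 0.025)^(2t) = 3.2515, so 2t = ln 3.2515 / ln 1.025 ≈ 47.7520.
t ≈ 47.7520/2 = 23.8760 years.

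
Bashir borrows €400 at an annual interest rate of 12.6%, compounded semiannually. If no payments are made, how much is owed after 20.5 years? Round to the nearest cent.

Periodic rate = 12.6%/2 = 0.063; periods = 2·20.5 = 41.
A = 400·(1 + 0.063)^41 ≈ 400·12.24232333 ≈ 4,896.9293.

€4,896.93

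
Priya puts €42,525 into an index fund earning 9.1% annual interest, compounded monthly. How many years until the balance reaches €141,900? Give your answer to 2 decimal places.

(1 + 0.00758333)^(12t) = 141,900/42,525 = 3.3369.
12t·ln(1 + 0.00758333) = ln(3.3369); 12t = 1.205/0.00755472 ≈ 159.5069.
t ≈ 13.2922 years.

13.29 years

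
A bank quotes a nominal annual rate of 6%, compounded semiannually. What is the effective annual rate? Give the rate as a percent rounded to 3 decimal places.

One year is 2 periods at 0.03 each: (1 + 0.03)^2 ≈ 1.0609.
EAR = 1.0609 − 1 ≈ 6.09000%.

6.090%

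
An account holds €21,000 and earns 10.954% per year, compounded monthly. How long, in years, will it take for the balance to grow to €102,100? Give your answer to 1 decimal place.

(1 + 0.00912833)^(12t) = 102,100/21,000 = 4.8619.
12t·ln(1 + 0.00912833) = ln(4.8619); 12t = 1.5814/0.00908692 ≈ 174.0337.
t ≈ 14.5028 years.

14.5 years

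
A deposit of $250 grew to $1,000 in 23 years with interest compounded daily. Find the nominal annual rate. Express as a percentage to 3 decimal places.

The 8395-period growth factor is 1,000/250 = 4.
r/365 = 4^(1/8395) − 1 ≈ 0.000165147, so r ≈ 365·0.000165147 = 6.02786%.

6.028%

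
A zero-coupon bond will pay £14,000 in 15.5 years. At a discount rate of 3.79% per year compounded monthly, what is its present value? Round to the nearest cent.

Growth factor = (1 + 0.0379/12)^186 ≈ 1.7977291178.
P = 14,000/1.7977291178 ≈ 7,787.6026.

£7,787.60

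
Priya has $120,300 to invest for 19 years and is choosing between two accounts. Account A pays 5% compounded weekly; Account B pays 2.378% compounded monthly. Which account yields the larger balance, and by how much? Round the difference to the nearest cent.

Account A growth factor: (1 + 0.05/52)^988 ≈ 2.58452971195; balance ≈ 310,918.9243.
Account B growth factor: (1 + 0.02378/12)^228 ≈ 1.57046681921; balance ≈ 188,927.1584.
Account A is larger by 121,991.7660.

Account A, by $121,991.77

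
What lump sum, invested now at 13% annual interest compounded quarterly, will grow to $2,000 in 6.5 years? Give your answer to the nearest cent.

$870.74

Growth factor = (1 + 0.0325)^26 ≈ 2.296897254.
P = 2,000/2.296897254 ≈ 870.7399.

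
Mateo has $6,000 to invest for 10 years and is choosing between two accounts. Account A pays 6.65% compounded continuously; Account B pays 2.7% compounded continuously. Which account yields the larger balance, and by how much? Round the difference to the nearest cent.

Account A growth factor: e^(0.0665·10) = e^0.665 ≈ 1.9444905213; balance ≈ 11,666.9431.
Account B growth factor: e^(0.027·10) = e^0.27 ≈ 1.309964451; balance ≈ 7,859.7867.
Account A is larger by 3,807.1564.

Account A, by $3,807.16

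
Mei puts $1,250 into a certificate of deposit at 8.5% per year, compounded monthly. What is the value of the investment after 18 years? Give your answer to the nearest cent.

Periodic rate = 8.5%/12 = 0.00708333; periods = 12·18 = 216.
A = 1,250·(1 + 0.085/12)^216 ≈ 1,250·4.59333667 ≈ 5,741.6708.

$5,741.67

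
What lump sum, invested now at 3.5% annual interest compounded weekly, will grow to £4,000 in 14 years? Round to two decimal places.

Periodic rate = 3.5%/52 = 0.000673077; 728 periods.
P = 4,000/(1 + 0.035/52)^728 ≈ 4,000/1.632047188 ≈ 2,450.9095.

£2,450.91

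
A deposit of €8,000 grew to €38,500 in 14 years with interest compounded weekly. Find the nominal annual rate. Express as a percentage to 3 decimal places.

(1 + r/52)^728 = 38,500/8,000 = 4.8125.
1 + r/52 = 4.8125^(1/728) ≈ 1.002161, so r/52 ≈ 0.0021606.
r ≈ 52·0.0021606 = 11.23510%.

11.235%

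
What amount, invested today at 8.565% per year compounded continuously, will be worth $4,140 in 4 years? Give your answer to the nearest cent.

$2,939.08

P = A·e^(−rt) = 4,140·e^(−0.3426).
e^(−0.3426) ≈ 0.7099221236, so P ≈ 2,939.0776.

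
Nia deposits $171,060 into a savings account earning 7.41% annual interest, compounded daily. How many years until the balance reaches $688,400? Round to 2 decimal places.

We need (1 + 0.000203014)^(365t) = 4.0243, so 365t = ln 4.0243 / ln 1.000203 ≈ 6859.1284.
t ≈ 6859.1284/365 = 18.7921 years.

18.79 years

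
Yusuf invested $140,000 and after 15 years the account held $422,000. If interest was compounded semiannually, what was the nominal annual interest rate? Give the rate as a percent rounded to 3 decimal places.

(1 + r/2)^30 = 422,000/140,000 = 3.01429.
1 + r/2 = 3.01429^(1/30) ≈ 1.037463, so r/2 ≈ 0.0374635.
r ≈ 2·0.0374635 = 7.49269%.

7.493%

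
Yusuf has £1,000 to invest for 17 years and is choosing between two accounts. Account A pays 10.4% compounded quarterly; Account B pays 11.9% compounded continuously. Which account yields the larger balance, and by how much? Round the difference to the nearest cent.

A: (1 + 0.026)^68 ≈ 5.728231125, so 1,000 × 5.728231125 ≈ 5,728.2311.
B: e^(0.119·17) = e^2.023 ≈ 7.560973865, so 1,000 × 7.560973865 ≈ 7,560.9739.
Difference ≈ 1,832.7427 in favor of B.

Account B, by £1,832.74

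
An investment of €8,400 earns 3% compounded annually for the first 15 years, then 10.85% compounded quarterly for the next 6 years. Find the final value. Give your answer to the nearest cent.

€24,876.93

After 15 years at 3%: 8,400 × 1.5579674166 ≈ 13,086.9263.
Then 6 years at 10.85%: 13,086.9263 × 1.9008996887 ≈ 24,876.9341.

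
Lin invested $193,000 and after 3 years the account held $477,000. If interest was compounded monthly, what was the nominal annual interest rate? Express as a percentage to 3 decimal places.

The 36-period growth factor is 477,000/193,000 = 2.4715.
r/12 = 2.4715^(1/36) − 1 ≈ 0.0254526, so r ≈ 12·0.0254526 = 30.54311%.

30.543%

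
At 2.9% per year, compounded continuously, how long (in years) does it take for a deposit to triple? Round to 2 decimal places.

e^(0.029t) = 3, so 0.029t = ln 3 ≈ 1.0986.
t ≈ 1.0986/0.029 ≈ 37.8832.

37.88 years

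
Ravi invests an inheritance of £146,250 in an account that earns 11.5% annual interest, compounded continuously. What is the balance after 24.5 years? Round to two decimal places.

A = P·e^(rt) = 146,250·e^(0.115·24.5) = 146,250·e^2.8175.
e^2.8175 ≈ 16.73496092946, so A ≈ 2,447,488.0359.

£2,447,488.04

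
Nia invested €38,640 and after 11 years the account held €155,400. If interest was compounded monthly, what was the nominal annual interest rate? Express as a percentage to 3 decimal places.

(1 + r/12)^132 = 155,400/38,640 = 4.02174.
1 + r/12 = 4.02174^(1/132) ≈ 1.010599, so r/12 ≈ 0.0105991.
r ≈ 12·0.0105991 = 12.71888%.

12.719%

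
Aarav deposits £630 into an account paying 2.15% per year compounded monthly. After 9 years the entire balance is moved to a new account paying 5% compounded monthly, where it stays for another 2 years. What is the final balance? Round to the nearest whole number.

After 9 years at 2.15%: 630 × 1.2132793 ≈ 764.3660.
Then 2 years at 5%: 764.3660 × 1.10494134 ≈ 844.5795.

£845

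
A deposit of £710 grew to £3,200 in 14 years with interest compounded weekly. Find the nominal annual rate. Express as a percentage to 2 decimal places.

The 728-period growth factor is 3,200/710 = 4.50704.
r/52 = 4.50704^(1/728) − 1 ≈ 0.00207033, so r ≈ 52·0.00207033 = 10.76571%.

10.77%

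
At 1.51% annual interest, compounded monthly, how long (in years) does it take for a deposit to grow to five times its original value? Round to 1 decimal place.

106.7 years

(1 + 0.00125833)^(12t) = 5.
12t = ln 5 / ln(1 + 0.00125833) ≈ 1.6094/0.00125754 ≈ 1279.8281.
t ≈ 106.6523.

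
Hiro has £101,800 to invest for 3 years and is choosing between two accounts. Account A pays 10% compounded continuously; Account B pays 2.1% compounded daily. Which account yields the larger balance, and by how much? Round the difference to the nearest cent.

A: e^(0.1·3) = e^0.3 ≈ 1.34985880758, so 101,800 × 1.34985880758 ≈ 137,415.6266.
B: (1 + 0.021/365)^1095 ≈ 1.06502490913, so 101,800 × 1.06502490913 ≈ 108,419.5357.
Difference ≈ 28,996.0909 in favor of A.

Account A, by £28,996.09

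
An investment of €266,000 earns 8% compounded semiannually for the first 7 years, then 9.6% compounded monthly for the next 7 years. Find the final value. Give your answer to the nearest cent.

Phase 1: 266,000·(1 + 0.04)^14 ≈ 460,625.9351.
Phase 2: 460,625.9351·(1 + 0.008)^84 ≈ 899,566.1067.

€899,566.11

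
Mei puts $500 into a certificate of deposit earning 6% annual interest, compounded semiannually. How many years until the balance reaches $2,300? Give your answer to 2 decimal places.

25.81 years

We need (1 + 0.03)^(2t) = 4.6, so 2t = ln 4.6 / ln 1.03 ≈ 51.6278.
t ≈ 51.6278/2 = 25.8139 years.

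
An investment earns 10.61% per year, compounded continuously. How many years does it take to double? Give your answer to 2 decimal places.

e^(0.1061t) = 2, so 0.1061t = ln 2 ≈ 0.69315.
t ≈ 0.69315/0.1061 ≈ 6.5330.

6.53 years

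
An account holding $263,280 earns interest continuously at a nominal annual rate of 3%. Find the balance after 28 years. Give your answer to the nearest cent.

$609,853.10

A = P·e^(rt) = 263,280·e^(0.03·28) = 263,280·e^0.84.
e^0.84 ≈ 2.31636697678, so A ≈ 609,853.0976.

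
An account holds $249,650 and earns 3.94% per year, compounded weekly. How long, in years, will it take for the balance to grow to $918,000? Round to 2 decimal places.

33.06 years

We need (1 + 0.000757692)^(52t) = 3.6771, so 52t = ln 3.6771 / ln 1.000758 ≈ 1719.2080.
t ≈ 1719.2080/52 = 33.0617 years.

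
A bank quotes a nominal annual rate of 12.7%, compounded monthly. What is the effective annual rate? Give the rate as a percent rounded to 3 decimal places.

One year is 12 periods at 0.0105833 each: (1 + 0.0105833)^12 ≈ 1.13466.
EAR = 1.13466 − 1 ≈ 13.46596%.

13.466%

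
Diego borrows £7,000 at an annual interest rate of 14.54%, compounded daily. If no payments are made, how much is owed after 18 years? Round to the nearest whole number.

Periodic rate = 14.54%/365 = 0.000398356; periods = 365·18 = 6570.
A = 7,000·(1 + 0.1454/365)^6570 ≈ 7,000·13.690180849 ≈ 95,831.2659.

£95,831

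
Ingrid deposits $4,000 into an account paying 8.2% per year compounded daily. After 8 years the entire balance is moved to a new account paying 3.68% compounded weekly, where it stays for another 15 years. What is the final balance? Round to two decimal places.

$13,383.54

After 8 years at 8.2%: 4,000 × 1.9269266481 ≈ 7,707.7066.
Then 15 years at 3.68%: 7,707.7066 × 1.7363839637 ≈ 13,383.5381.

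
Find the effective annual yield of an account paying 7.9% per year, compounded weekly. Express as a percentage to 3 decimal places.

8.214%

One year is 52 periods at 0.00151923 each: (1 + 0.00151923)^52 ≈ 1.082139.
EAR = 1.082139 − 1 ≈ 8.21394%.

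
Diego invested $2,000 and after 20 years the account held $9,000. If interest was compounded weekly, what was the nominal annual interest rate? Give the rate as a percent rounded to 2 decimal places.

The 1040-period growth factor is 9,000/2,000 = 4.5.
r/52 = 4.5^(1/1040) − 1 ≈ 0.00144727, so r ≈ 52·0.00144727 = 7.52583%.

7.53%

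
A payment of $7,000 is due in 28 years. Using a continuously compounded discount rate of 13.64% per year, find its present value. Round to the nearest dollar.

$154

P = A·e^(−rt) = 7,000·e^(−3.8192).
e^(−3.8192) ≈ 0.02194535015, so P ≈ 153.6175.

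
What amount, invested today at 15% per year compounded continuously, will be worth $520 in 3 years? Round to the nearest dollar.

$332

P = A·e^(−rt) = 520·e^(−0.45).
e^(−0.45) ≈ 0.637628152, so P ≈ 331.5666.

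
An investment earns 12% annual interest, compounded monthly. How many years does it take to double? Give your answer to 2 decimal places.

(1 + 0.01)^(12t) = 2.
12t = ln 2 / ln(1 + 0.01) ≈ 0.69315/0.00995033 ≈ 69.6607.
t ≈ 5.8051.

5.81 years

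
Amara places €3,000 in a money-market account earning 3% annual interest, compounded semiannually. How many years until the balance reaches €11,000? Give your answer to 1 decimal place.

43.6 years

We need (1 + 0.015)^(2t) = 3.6667, so 2t = ln 3.6667 / ln 1.015 ≈ 87.2669.
t ≈ 87.2669/2 = 43.6334 years.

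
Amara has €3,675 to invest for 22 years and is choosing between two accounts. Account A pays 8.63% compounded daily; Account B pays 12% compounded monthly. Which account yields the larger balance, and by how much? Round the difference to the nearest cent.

Account B, by €26,296.87

A: (1 + 0.0863/365)^8030 ≈ 6.6750425877, so 3,675 × 6.6750425877 ≈ 24,530.7815.
B: (1 + 0.01)^264 ≈ 13.830652785, so 3,675 × 13.830652785 ≈ 50,827.6490.
Difference ≈ 26,296.8675 in favor of B.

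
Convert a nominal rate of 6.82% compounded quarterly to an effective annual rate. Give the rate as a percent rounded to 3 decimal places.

EAR = (1 + 6.82%/4)^4 − 1 = (1 + 0.01705)^4 − 1.
(1 + 0.01705)^4 ≈ 1.069964, so EAR ≈ 6.99641%.

6.996%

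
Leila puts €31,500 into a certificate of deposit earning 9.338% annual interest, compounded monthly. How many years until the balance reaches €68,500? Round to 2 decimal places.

We need (1 + 0.00778167)^(12t) = 2.1746, so 12t = ln 2.1746 / ln 1.007782 ≈ 100.2182.
t ≈ 100.2182/12 = 8.3515 years.

8.35 years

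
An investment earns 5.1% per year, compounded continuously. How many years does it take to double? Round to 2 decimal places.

e^(0.051t) = 2, so 0.051t = ln 2 ≈ 0.69315.
t ≈ 0.69315/0.051 ≈ 13.5911.

13.59 years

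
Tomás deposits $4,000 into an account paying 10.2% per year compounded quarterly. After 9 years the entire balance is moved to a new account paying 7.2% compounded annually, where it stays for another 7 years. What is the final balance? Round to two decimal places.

Phase 1: 4,000·(1 + 0.0255)^36 ≈ 9,902.4788.
Phase 2: 9,902.4788·(1 + 0.072)^7 ≈ 16,110.4406.

$16,110.44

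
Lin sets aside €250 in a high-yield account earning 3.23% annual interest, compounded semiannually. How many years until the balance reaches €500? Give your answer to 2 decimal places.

(1 + 0.01615)^(2t) = 500/250 = 2.
2t·ln(1 + 0.01615) = ln(2); 2t = 0.69315/0.016021 ≈ 43.2650.
t ≈ 21.6325 years.

21.63 years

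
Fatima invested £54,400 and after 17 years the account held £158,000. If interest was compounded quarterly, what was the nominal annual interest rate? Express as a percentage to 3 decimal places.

6.321%

The 68-period growth factor is 158,000/54,400 = 2.90441.
r/4 = 2.90441^(1/68) − 1 ≈ 0.0158034, so r ≈ 4·0.0158034 = 6.32138%.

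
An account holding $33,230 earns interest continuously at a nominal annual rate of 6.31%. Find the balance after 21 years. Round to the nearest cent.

$125,029.92

A = P·e^(rt) = 33,230·e^(0.0631·21) = 33,230·e^1.3251.
e^1.3251 ≈ 3.76256159235, so A ≈ 125,029.9217.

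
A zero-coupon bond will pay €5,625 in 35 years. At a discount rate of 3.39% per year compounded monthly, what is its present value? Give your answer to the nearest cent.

Growth factor = (1 + 0.002825)^420 ≈ 3.270121756.
P = 5,625/3.270121756 ≈ 1,720.1194.

€1,720.12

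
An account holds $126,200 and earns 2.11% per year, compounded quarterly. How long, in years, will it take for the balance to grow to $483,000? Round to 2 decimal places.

63.78 years

(1 + 0.005275)^(4t) = 483,000/126,200 = 3.8273.
4t·ln(1 + 0.005275) = ln(3.8273); 4t = 1.3421/0.00526114 ≈ 255.1063.
t ≈ 63.7766 years.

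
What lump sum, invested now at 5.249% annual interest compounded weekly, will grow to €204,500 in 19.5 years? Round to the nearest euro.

Growth factor = (1 + 0.05249/52)^1014 ≈ 2.78163461904.
P = 204,500/2.78163461904 ≈ 73,517.9231.

€73,518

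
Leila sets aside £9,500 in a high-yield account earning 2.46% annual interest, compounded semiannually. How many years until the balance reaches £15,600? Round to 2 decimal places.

We need (1 + 0.0123)^(2t) = 1.6421, so 2t = ln 1.6421 / ln 1.0123 ≈ 40.5710.
t ≈ 40.5710/2 = 20.2855 years.

20.29 years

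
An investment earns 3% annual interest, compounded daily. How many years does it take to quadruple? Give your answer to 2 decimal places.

(1 + 0.0000821918)^(365t) = 4.
365t = ln 4 / ln(1 + 0.0000821918) ≈ 1.3863/8.21884e-05 ≈ 16867.2745.
t ≈ 46.2117.

46.21 years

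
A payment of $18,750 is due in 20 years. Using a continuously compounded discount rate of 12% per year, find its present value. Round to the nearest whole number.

$1,701

P = A·e^(−rt) = 18,750·e^(−2.4).
e^(−2.4) ≈ 0.090717953289, so P ≈ 1,700.9616.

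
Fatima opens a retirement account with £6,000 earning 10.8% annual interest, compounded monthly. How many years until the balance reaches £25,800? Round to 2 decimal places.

We need (1 + 0.009)^(12t) = 4.3, so 12t = ln 4.3 / ln 1.009 ≈ 162.7966.
t ≈ 162.7966/12 = 13.5664 years.

13.57 years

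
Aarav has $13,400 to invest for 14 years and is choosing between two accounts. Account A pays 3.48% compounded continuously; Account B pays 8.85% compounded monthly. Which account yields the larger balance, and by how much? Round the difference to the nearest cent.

Account B, by $24,237.22

A: e^(0.0348·14) = e^0.4872 ≈ 1.6277521273, so 13,400 × 1.6277521273 ≈ 21,811.8785.
B: (1 + 0.007375)^168 ≈ 3.436500054, so 13,400 × 3.436500054 ≈ 46,049.1007.
Difference ≈ 24,237.2222 in favor of B.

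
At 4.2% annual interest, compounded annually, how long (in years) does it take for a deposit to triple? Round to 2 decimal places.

26.70 years

(1 + 0.042)^t = 3.
t = ln 3 / ln(1 + 0.042) ≈ 1.0986/0.0411419 ≈ 26.7030.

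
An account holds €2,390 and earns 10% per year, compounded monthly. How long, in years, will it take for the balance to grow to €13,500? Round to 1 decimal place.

17.4 years

We need (1 + 0.00833333)^(12t) = 5.6485, so 12t = ln 5.6485 / ln 1.008333 ≈ 208.6321.
t ≈ 208.6321/12 = 17.3860 years.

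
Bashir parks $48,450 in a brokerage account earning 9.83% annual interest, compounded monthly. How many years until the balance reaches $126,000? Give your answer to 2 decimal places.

We need (1 + 0.00819167)^(12t) = 2.6006, so 12t = ln 2.6006 / ln 1.008192 ≈ 117.1506.
t ≈ 117.1506/12 = 9.7626 years.

9.76 years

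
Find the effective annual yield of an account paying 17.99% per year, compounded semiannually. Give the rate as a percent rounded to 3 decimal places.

18.799%

EAR = (1 + 17.99%/2)^2 − 1 = (1 + 0.08995)^2 − 1.
(1 + 0.08995)^2 ≈ 1.187991, so EAR ≈ 18.79910%.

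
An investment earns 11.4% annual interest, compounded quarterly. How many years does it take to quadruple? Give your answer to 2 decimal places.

(1 + 0.0285)^(4t) = 4.
4t = ln 4 / ln(1 + 0.0285) ≈ 1.3863/0.0281014 ≈ 49.3318.
t ≈ 12.3330.

12.33 years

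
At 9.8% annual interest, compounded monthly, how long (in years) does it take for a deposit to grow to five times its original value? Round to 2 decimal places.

(1 + 0.00816667)^(12t) = 5.
12t = ln 5 / ln(1 + 0.00816667) ≈ 1.6094/0.0081335 ≈ 197.8777.
t ≈ 16.4898.

16.49 years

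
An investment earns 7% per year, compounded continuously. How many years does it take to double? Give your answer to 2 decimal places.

e^(0.07t) = 2, so 0.07t = ln 2 ≈ 0.69315.
t ≈ 0.69315/0.07 ≈ 9.9021.

9.90 years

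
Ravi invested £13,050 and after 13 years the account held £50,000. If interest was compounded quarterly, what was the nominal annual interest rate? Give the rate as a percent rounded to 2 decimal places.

(1 + r/4)^52 = 50,000/13,050 = 3.83142.
1 + r/4 = 3.83142^(1/52) ≈ 1.026168, so r/4 ≈ 0.026168.
r ≈ 4·0.026168 = 10.46719%.

10.47%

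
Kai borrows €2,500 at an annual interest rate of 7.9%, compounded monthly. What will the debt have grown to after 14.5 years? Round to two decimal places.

€7,830.58

Periodic rate = 7.9%/12 = 0.00658333; periods = 12·14.5 = 174.
A = 2,500·(1 + 0.079/12)^174 ≈ 2,500·3.132232043 ≈ 7,830.5801.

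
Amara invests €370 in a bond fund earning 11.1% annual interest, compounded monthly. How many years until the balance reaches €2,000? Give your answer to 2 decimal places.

15.27 years

We need (1 + 0.00925)^(12t) = 5.4054, so 12t = ln 5.4054 / ln 1.00925 ≈ 183.2640.
t ≈ 183.2640/12 = 15.2720 years.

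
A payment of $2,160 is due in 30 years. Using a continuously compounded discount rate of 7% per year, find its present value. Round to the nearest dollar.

P = A·e^(−rt) = 2,160·e^(−2.1).
e^(−2.1) ≈ 0.1224564283, so P ≈ 264.5059.

$265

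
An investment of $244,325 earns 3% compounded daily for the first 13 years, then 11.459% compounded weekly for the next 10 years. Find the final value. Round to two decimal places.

Phase 1: 244,325·(1 + 0.03/365)^4745 ≈ 360,857.5491.
Phase 2: 360,857.5491·(1 + 0.11459/52)^520 ≈ 1,133,564.6999.

$1,133,564.70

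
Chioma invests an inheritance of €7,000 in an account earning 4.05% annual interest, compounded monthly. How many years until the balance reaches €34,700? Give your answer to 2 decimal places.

(1 + 0.003375)^(12t) = 34,700/7,000 = 4.9571.
12t·ln(1 + 0.003375) = ln(4.9571); 12t = 1.6008/0.00336932 ≈ 475.1198.
t ≈ 39.5933 years.

39.59 years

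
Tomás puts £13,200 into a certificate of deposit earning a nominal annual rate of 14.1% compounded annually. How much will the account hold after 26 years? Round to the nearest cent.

Annual rate = 14.1% = 0.141; years = 26.
A = 13,200·(1 + 0.141)^26 ≈ 13,200·30.8621910126 ≈ 407,380.9214.

£407,380.92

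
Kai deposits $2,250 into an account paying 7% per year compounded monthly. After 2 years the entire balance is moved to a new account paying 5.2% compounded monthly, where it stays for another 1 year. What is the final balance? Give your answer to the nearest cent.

Phase 1: 2,250·(1 + 0.07/12)^24 ≈ 2,587.0635.
Phase 2: 2,587.0635·(1 + 0.052/12)^12 ≈ 2,724.8438.

$2,724.84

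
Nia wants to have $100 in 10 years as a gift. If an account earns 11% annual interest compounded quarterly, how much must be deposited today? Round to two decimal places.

Periodic rate = 11%/4 = 0.0275; 40 periods.
P = 100/(1 + 0.0275)^40 ≈ 100/2.959874 ≈ 33.7852.

$33.79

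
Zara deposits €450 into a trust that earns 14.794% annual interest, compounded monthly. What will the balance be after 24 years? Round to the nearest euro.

€15,338

Growth factor = (1 + 0.14794/12)^288 ≈ 34.084815437.
A ≈ 450 × 34.084815437 ≈ 15,338.1669.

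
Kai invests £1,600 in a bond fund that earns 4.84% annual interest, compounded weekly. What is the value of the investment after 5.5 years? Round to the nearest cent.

Periodic rate = 4.84%/52 = 0.000930769; periods = 52·5.5 = 286.
A = 1,600·(1 + 0.0484/52)^286 ≈ 1,600·1.304834472 ≈ 2,087.7352.

£2,087.74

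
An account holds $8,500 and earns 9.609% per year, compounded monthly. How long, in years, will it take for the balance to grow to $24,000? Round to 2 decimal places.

We need (1 + 0.0080075)^(12t) = 2.8235, so 12t = ln 2.8235 / ln 1.008007 ≈ 130.1452.
t ≈ 130.1452/12 = 10.8454 years.

10.85 years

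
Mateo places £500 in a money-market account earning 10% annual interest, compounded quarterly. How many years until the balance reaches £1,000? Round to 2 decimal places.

(1 + 0.025)^(4t) = 1,000/500 = 2.
4t·ln(1 + 0.025) = ln(2); 4t = 0.69315/0.0246926 ≈ 28.0710.
t ≈ 7.0178 years.

7.02 years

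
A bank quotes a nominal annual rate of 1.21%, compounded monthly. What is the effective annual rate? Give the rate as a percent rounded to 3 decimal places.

1.217%

One year is 12 periods at 0.00100833 each: (1 + 0.00100833)^12 ≈ 1.012167.
EAR = 1.012167 − 1 ≈ 1.21673%.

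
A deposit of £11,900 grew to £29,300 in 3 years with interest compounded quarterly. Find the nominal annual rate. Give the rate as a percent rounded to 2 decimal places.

31.19%

(1 + r/4)^12 = 29,300/11,900 = 2.46218.
1 + r/4 = 2.46218^(1/12) ≈ 1.077978, so r/4 ≈ 0.0779784.
r ≈ 4·0.0779784 = 31.19136%.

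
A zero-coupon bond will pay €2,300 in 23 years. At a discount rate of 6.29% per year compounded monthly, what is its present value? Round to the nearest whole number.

Periodic rate = 6.29%/12 = 0.00524167; 276 periods.
P = 2,300/(1 + 0.0629/12)^276 ≈ 2,300/4.233045193 ≈ 543.3441.

€543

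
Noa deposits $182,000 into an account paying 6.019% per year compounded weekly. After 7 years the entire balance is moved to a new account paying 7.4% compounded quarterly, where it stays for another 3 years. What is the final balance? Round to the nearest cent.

$345,524.83

After 7 years at 6.019%: 182,000 × 1.5236158267 ≈ 277,298.0805.
Then 3 years at 7.4%: 277,298.0805 × 1.24604119326 ≈ 345,524.8311.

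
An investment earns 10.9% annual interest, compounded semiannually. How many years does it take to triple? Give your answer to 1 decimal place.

10.4 years

(1 + 0.0545)^(2t) = 3.
2t = ln 3 / ln(1 + 0.0545) ≈ 1.0986/0.0530667 ≈ 20.7025.
t ≈ 10.3512.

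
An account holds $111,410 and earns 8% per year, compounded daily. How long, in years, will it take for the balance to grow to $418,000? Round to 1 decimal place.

16.5 years

(1 + 0.000219178)^(365t) = 418,000/111,410 = 3.7519.
365t·ln(1 + 0.000219178) = ln(3.7519); 365t = 1.3223/0.000219154 ≈ 6033.4922.
t ≈ 16.5301 years.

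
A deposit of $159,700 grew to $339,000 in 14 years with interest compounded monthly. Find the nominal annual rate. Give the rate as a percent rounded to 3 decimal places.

The 168-period growth factor is 339,000/159,700 = 2.12273.
r/12 = 2.12273^(1/168) − 1 ≈ 0.00449043, so r ≈ 12·0.00449043 = 5.38851%.

5.389%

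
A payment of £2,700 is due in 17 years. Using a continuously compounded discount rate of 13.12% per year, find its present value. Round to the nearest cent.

£290.21

P = A·e^(−rt) = 2,700·e^(−2.2304).
e^(−2.2304) ≈ 0.1074854274, so P ≈ 290.2107.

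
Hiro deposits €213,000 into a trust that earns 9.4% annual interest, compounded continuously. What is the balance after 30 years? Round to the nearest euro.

A = P·e^(rt) = 213,000·e^(0.094·30) = 213,000·e^2.82.
e^2.82 ≈ 16.77685067214, so A ≈ 3,573,469.1932.

€3,573,469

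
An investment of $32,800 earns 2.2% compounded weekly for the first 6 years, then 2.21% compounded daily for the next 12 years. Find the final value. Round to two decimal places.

After 6 years at 2.2%: 32,800 × 1.1410764654 ≈ 37,427.3081.
Then 12 years at 2.21%: 37,427.3081 × 1.3036812216 ≈ 48,793.2787.

$48,793.28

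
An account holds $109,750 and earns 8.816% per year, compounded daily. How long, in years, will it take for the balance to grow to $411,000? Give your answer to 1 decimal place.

15.0 years

(1 + 0.000241534)^(365t) = 411,000/109,750 = 3.7449.
365t·ln(1 + 0.000241534) = ln(3.7449); 365t = 1.3204/0.000241505 ≈ 5467.3308.
t ≈ 14.9790 years.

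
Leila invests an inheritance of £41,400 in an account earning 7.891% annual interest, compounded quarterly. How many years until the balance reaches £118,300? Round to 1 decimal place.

13.4 years

(1 + 0.0197275)^(4t) = 118,300/41,400 = 2.8575.
4t·ln(1 + 0.0197275) = ln(2.8575); 4t = 1.0499/0.0195354 ≈ 53.7456.
t ≈ 13.4364 years.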